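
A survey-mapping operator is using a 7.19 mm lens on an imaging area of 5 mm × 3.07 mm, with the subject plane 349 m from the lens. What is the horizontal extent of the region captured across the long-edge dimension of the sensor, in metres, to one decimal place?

242.7 m

dₒ: 349 m = 349000 mm.
Similar triangles through the lens centre give W/dₒ = w/dᵢ; with 1/f = 1/dₒ + 1/dᵢ this gives W = w·(dₒ − f)/f.
W = 5 mm × (349000 − 7.19) / 7.19 = 5 × 48538.6384 ≈ 242693.192 mm = 242.693 m.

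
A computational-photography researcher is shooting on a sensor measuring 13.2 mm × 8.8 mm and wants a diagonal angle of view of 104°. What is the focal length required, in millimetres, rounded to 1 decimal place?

Sensor diagonal = √(13.2² + 8.8²) = √251.6800 ≈ 15.8644 mm.
From α = 2·arctan(d/2f) we get f = d / (2·tan(α/2)).
With d = 15.8644 mm and α/2 = 52°, tan(α/2) ≈ 1.27994, so f ≈ 15.8644 / 2.55988 ≈ 6.1973 mm.

6.2 mm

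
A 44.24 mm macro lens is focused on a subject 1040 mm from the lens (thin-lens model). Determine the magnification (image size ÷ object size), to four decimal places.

Thin lens: 1/f = 1/dₒ + 1/dᵢ → 1/dᵢ = 1/44.24 − 1/1040 = 0.0216424 mm⁻¹, so dᵢ ≈ 46.2055 mm.
Magnification m = dᵢ/dₒ = 46.2055/1040 ≈ 0.04443.

0.0444×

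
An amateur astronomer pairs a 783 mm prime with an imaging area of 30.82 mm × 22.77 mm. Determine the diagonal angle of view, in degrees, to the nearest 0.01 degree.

2.80°

Sensor diagonal = √(30.82² + 22.77²) = √1468.3453 ≈ 38.3190 mm.
Angle of view α = 2·arctan(d/2f) with d = 38.3190 mm and f = 783 mm.
d/2f = 0.02447; arctan(0.02447) ≈ 1.4017°, so α ≈ 2.8034°.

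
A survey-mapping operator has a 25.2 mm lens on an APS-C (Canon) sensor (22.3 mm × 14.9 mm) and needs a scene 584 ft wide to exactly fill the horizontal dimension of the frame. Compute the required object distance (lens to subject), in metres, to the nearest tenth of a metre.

W: 584 ft × 304.8 mm/ft = 178003.19 mm.
Magnification m = w/W = dᵢ/dₒ; combined with 1/f = 1/dₒ + 1/dᵢ this gives dₒ = f·(1 + W/w).
dₒ = 25.2 mm × (1 + 178003/22.3) = 25.2 × 7983.2060 ≈ 201176.792 mm = 201.177 m.

201.2 m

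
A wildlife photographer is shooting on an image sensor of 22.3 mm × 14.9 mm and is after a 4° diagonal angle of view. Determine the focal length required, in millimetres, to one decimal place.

Sensor diagonal = √(22.3² + 14.9²) = √719.3000 ≈ 26.8198 mm.
From α = 2·arctan(d/2f) we get f = d / (2·tan(α/2)).
With d = 26.8198 mm and α/2 = 2°, tan(α/2) ≈ 0.03492, so f ≈ 26.8198 / 0.06984 ≈ 384.0088 mm.

384.0 mm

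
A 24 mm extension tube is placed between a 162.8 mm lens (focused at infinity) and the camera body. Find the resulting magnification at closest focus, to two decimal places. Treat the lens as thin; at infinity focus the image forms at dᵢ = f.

0.15×

The tube moves the image plane from f to f + e, so dᵢ = 162.8 + 24 = 186.8 mm. Focus is achieved when 1/f = 1/dₒ + 1/dᵢ, giving dₒ = 1/(1/f − 1/(f+e)).
Magnification m = dᵢ/dₒ = (f+e)·(1/f − 1/(f+e)) = e/f = 24/162.8 ≈ 0.1474.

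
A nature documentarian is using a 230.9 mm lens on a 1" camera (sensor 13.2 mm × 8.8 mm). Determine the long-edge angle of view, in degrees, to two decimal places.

3.27°

Angle of view α = 2·arctan(w/2f) with w = 13.2 mm and f = 230.9 mm.
w/2f = 0.02858; arctan(0.02858) ≈ 1.6373°, so α ≈ 3.2746°.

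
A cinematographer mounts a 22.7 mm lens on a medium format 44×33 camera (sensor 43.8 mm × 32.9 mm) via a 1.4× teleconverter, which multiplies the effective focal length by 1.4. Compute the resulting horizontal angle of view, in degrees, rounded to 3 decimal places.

69.142°

Effective focal length f = 22.7 × 1.4 = 31.78 mm.
α = 2·arctan(43.8 / (2 × 31.78)) = 2·arctan(0.68911) ≈ 69.1424°.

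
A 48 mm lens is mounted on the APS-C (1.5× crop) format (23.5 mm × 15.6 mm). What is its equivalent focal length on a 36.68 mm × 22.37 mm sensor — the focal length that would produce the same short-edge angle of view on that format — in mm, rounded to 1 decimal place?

68.8 mm

Equal angle of view means equal height/f ratio, so f₂ = f₁ · (height₂/height₁) = 48 × 22.37/15.6.
f₂ = 48 × 1.43397 ≈ 68.831 mm.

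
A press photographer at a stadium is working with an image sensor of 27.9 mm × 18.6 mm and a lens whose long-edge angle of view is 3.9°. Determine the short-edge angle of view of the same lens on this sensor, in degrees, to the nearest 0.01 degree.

From the long-edge AOV: f = 27.9 / (2·tan(1.95°)) = 27.9 / 0.06809 ≈ 409.7269 mm.
Short-edge AOV = 2·arctan(18.6 / (2 × 409.7269)) = 2·arctan(0.02270) ≈ 2.6006°.

2.60°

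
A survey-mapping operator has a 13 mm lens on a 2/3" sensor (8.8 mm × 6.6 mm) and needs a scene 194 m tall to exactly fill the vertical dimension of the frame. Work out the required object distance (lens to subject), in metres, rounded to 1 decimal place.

W: 194 m = 194000 mm.
Magnification m = h/W = dᵢ/dₒ; combined with 1/f = 1/dₒ + 1/dᵢ this gives dₒ = f·(1 + W/h).
dₒ = 13 mm × (1 + 194000/6.6) = 13 × 29394.9394 ≈ 382134.212 mm = 382.134 m.

382.1 m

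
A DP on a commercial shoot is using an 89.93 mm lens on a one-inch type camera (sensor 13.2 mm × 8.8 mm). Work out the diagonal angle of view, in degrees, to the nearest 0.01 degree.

Sensor diagonal = √(13.2² + 8.8²) = √251.6800 ≈ 15.8644 mm.
Angle of view α = 2·arctan(d/2f) with d = 15.8644 mm and f = 89.93 mm.
d/2f = 0.08820; arctan(0.08820) ≈ 5.0407°, so α ≈ 10.0814°.

10.08°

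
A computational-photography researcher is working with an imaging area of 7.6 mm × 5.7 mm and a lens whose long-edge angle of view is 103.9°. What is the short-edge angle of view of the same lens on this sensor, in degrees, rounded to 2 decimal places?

87.56°

From the long-edge AOV: f = 7.6 / (2·tan(51.95°)) = 7.6 / 2.55528 ≈ 2.9742 mm.
Short-edge AOV = 2·arctan(5.7 / (2 × 2.9742)) = 2·arctan(0.95823) ≈ 87.5562°.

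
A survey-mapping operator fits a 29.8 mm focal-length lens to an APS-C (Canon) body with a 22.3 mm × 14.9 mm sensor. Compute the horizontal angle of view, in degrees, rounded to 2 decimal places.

Angle of view α = 2·arctan(w/2f) with w = 22.3 mm and f = 29.8 mm.
w/2f = 0.37416; arctan(0.37416) ≈ 20.5139°, so α ≈ 41.0278°.

41.03°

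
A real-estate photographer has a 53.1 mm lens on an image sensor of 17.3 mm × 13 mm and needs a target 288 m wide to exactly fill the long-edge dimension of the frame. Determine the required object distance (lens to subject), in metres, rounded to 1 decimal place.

W: 288 m = 288000 mm.
Magnification m = w/W = dᵢ/dₒ; combined with 1/f = 1/dₒ + 1/dᵢ this gives dₒ = f·(1 + W/w).
dₒ = 53.1 mm × (1 + 288000/17.3) = 53.1 × 16648.3988 ≈ 884029.979 mm = 884.03 m.

884.0 m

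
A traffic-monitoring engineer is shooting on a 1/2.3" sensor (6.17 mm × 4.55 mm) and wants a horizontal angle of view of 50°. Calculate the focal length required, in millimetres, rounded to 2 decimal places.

6.62 mm

From α = 2·arctan(w/2f) we get f = w / (2·tan(α/2)).
With w = 6.17 mm and α/2 = 25°, tan(α/2) ≈ 0.46631, so f ≈ 6.17 / 0.93262 ≈ 6.6158 mm.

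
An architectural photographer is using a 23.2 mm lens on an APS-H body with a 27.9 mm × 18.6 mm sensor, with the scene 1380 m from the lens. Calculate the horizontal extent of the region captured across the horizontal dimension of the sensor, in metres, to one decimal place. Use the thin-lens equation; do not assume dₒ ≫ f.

1659.5 m

dₒ: 1380 m = 1.38e+06 mm.
Similar triangles through the lens centre give W/dₒ = w/dᵢ; with 1/f = 1/dₒ + 1/dᵢ this gives W = w·(dₒ − f)/f.
W = 27.9 mm × (1.38e+06 − 23.2) / 23.2 = 27.9 × 59481.7586 ≈ 1659541.066 mm = 1659.54 m.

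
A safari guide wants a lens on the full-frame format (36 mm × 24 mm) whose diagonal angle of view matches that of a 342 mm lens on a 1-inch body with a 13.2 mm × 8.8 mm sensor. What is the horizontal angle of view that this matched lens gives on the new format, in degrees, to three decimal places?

2.211°

Sensor diagonal = √(13.2² + 8.8²) = √251.6800 ≈ 15.8644 mm.
Sensor diagonal = √(36² + 24²) = √1872.0000 ≈ 43.2666 mm.
Equal diagonal AOV ⇒ f₂ = f₁ · 43.2666/15.8644 = 342 × 2.72727 ≈ 932.7273 mm.
Horizontal AOV on the new format = 2·arctan(36 / (2 × 932.7273)) = 2·arctan(0.01930) ≈ 2.2111°.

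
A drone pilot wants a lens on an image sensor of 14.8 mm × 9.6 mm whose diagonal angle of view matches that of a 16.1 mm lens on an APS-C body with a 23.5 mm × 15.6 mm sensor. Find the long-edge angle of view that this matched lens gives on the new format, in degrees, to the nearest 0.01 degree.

Sensor diagonal = √(23.5² + 15.6²) = √795.6100 ≈ 28.2066 mm.
Sensor diagonal = √(14.8² + 9.6²) = √311.2000 ≈ 17.6409 mm.
Equal diagonal AOV ⇒ f₂ = f₁ · 17.6409/28.2066 = 16.1 × 0.62542 ≈ 10.0692 mm.
Long-edge AOV on the new format = 2·arctan(14.8 / (2 × 10.0692)) = 2·arctan(0.73491) ≈ 72.6253°.

72.63°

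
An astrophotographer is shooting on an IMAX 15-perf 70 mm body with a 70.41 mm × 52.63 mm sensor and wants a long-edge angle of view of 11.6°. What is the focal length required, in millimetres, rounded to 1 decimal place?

346.6 mm

From α = 2·arctan(w/2f) we get f = w / (2·tan(α/2)).
With w = 70.41 mm and α/2 = 5.8°, tan(α/2) ≈ 0.10158, so f ≈ 70.41 / 0.20315 ≈ 346.5868 mm.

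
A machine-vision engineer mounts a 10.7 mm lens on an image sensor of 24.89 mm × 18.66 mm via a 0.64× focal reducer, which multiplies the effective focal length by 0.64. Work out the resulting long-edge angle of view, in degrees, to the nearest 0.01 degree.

Effective focal length f = 10.7 × 0.64 = 6.848 mm.
α = 2·arctan(24.89 / (2 × 6.848)) = 2·arctan(1.81732) ≈ 122.3554°.

122.36°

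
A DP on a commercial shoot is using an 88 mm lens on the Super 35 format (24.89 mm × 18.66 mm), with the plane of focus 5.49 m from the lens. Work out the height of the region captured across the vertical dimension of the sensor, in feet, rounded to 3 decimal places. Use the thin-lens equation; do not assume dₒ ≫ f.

dₒ: 5.49 m = 5490 mm.
Similar triangles through the lens centre give W/dₒ = h/dᵢ; with 1/f = 1/dₒ + 1/dᵢ this gives W = h·(dₒ − f)/f.
W = 18.66 mm × (5490 − 88) / 88 = 18.66 × 61.3864 ≈ 1145.470 mm = 1145.470/304.8 ft = 3.7581 ft.

3.758 ft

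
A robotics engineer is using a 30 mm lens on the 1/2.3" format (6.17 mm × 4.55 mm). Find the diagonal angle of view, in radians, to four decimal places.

Sensor diagonal = √(6.17² + 4.55²) = √58.7714 ≈ 7.6663 mm.
Angle of view α = 2·arctan(d/2f) with d = 7.6663 mm and f = 30 mm.
d/2f = 0.12777; arctan(0.12777) ≈ 0.1271 rad, so α ≈ 0.2542 rad.

0.2542 rad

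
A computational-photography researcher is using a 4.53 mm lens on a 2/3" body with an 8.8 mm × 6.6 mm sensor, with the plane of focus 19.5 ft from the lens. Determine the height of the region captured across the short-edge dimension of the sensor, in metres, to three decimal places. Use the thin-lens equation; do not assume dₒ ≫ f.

dₒ: 19.5 ft × 304.8 mm/ft = 5943.60 mm.
Similar triangles through the lens centre give W/dₒ = h/dᵢ; with 1/f = 1/dₒ + 1/dᵢ this gives W = h·(dₒ − f)/f.
W = 6.6 mm × (5943.6 − 4.53) / 4.53 = 6.6 × 1311.0529 ≈ 8652.949 mm = 8.65295 m.

8.653 m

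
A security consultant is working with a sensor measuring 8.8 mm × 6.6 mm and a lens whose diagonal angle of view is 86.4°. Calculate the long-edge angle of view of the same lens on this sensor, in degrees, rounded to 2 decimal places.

Sensor diagonal = √(8.8² + 6.6²) = √121.0000 ≈ 11.0000 mm.
From the diagonal AOV: f = 11.0000 / (2·tan(43.2°)) = 11.0000 / 1.87813 ≈ 5.8569 mm.
Long-edge AOV = 2·arctan(8.8 / (2 × 5.8569)) = 2·arctan(0.75125) ≈ 73.8314°.

73.83°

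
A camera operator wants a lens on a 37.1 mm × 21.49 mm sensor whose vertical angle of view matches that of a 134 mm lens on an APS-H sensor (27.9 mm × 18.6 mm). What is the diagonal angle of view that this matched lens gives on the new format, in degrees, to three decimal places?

15.767°

Equal vertical AOV ⇒ f₂ = f₁ · 21.49/18.6 = 134 × 1.15538 ≈ 154.8204 mm.
Sensor diagonal = √(37.1² + 21.49²) = √1838.2301 ≈ 42.8746 mm.
Diagonal AOV on the new format = 2·arctan(42.8746 / (2 × 154.8204)) = 2·arctan(0.13847) ≈ 15.7667°.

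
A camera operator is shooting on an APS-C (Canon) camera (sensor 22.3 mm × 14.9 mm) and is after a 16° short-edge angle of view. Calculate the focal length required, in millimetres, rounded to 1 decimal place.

53.0 mm

From α = 2·arctan(h/2f) we get f = h / (2·tan(α/2)).
With h = 14.9 mm and α/2 = 8°, tan(α/2) ≈ 0.14054, so f ≈ 14.9 / 0.28108 ≈ 53.0095 mm.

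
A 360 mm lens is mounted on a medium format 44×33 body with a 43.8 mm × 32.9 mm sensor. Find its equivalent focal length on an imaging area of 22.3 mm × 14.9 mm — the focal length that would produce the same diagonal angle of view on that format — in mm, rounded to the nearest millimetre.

Sensor diagonal = √(43.8² + 32.9²) = √3000.8500 ≈ 54.7800 mm.
Sensor diagonal = √(22.3² + 14.9²) = √719.3000 ≈ 26.8198 mm.
Equal angle of view means equal diagonal/f ratio, so f₂ = f₁ · (diagonal₂/diagonal₁) = 360 × 26.8198/54.7800.
f₂ = 360 × 0.48959 ≈ 176.253 mm.

176 mm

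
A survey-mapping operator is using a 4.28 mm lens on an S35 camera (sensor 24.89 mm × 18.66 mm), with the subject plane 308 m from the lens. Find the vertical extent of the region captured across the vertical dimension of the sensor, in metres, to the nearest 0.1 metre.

1342.8 m

dₒ: 308 m = 308000 mm.
Similar triangles through the lens centre give W/dₒ = h/dᵢ; with 1/f = 1/dₒ + 1/dᵢ this gives W = h·(dₒ − f)/f.
W = 18.66 mm × (308000 − 4.28) / 4.28 = 18.66 × 71961.6168 ≈ 1342803.770 mm = 1342.8 m.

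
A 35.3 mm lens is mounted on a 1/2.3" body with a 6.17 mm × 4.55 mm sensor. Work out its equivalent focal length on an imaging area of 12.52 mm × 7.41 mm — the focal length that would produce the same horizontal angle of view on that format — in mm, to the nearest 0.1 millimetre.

71.6 mm

Equal angle of view means equal width/f ratio, so f₂ = f₁ · (width₂/width₁) = 35.3 × 12.52/6.17.
f₂ = 35.3 × 2.02917 ≈ 71.630 mm.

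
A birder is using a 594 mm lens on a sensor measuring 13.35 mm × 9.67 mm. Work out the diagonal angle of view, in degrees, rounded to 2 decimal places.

Sensor diagonal = √(13.35² + 9.67²) = √271.7314 ≈ 16.4843 mm.
Angle of view α = 2·arctan(d/2f) with d = 16.4843 mm and f = 594 mm.
d/2f = 0.01388; arctan(0.01388) ≈ 0.7950°, so α ≈ 1.5899°.

1.59°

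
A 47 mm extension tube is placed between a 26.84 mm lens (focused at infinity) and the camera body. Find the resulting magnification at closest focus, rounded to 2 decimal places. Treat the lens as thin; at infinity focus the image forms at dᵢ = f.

1.75×

The tube moves the image plane from f to f + e, so dᵢ = 26.84 + 47 = 73.84 mm. Focus is achieved when 1/f = 1/dₒ + 1/dᵢ, giving dₒ = 1/(1/f − 1/(f+e)).
Magnification m = dᵢ/dₒ = (f+e)·(1/f − 1/(f+e)) = e/f = 47/26.84 ≈ 1.7511.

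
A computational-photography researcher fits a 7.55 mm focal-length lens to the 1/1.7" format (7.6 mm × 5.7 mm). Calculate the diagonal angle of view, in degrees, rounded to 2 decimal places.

Sensor diagonal = √(7.6² + 5.7²) = √90.2500 ≈ 9.5000 mm.
Angle of view α = 2·arctan(d/2f) with d = 9.5000 mm and f = 7.55 mm.
d/2f = 0.62914; arctan(0.62914) ≈ 32.1756°, so α ≈ 64.3512°.

64.35°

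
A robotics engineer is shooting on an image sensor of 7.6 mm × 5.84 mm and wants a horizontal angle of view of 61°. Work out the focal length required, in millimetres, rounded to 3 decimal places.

From α = 2·arctan(w/2f) we get f = w / (2·tan(α/2)).
With w = 7.6 mm and α/2 = 30.5°, tan(α/2) ≈ 0.58905, so f ≈ 7.6 / 1.17809 ≈ 6.4511 mm.

6.451 mm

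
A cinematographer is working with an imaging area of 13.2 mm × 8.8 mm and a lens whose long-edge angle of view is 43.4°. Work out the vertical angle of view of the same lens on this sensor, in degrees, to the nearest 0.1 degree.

29.7°

From the long-edge AOV: f = 13.2 / (2·tan(21.7°)) = 13.2 / 0.79590 ≈ 16.5851 mm.
Vertical AOV = 2·arctan(8.8 / (2 × 16.5851)) = 2·arctan(0.26530) ≈ 29.7165°.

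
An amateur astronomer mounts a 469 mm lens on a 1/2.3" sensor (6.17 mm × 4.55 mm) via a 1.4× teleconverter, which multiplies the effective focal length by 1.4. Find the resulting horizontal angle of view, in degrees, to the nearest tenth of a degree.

0.5°

Effective focal length f = 469 × 1.4 = 656.6 mm.
α = 2·arctan(6.17 / (2 × 656.6)) = 2·arctan(0.00470) ≈ 0.5384°.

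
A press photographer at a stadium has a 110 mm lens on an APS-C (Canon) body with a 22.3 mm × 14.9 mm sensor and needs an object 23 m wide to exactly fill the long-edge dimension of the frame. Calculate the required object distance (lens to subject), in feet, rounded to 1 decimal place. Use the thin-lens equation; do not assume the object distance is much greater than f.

W: 23 m = 23000 mm.
Magnification m = w/W = dᵢ/dₒ; combined with 1/f = 1/dₒ + 1/dᵢ this gives dₒ = f·(1 + W/w).
dₒ = 110 mm × (1 + 23000/22.3) = 110 × 1032.3901 ≈ 113562.915 mm = 113562.915/304.8 ft = 372.582 ft.

372.6 ft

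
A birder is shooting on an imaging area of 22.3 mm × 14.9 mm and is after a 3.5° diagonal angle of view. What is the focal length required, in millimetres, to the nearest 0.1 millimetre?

Sensor diagonal = √(22.3² + 14.9²) = √719.3000 ≈ 26.8198 mm.
From α = 2·arctan(d/2f) we get f = d / (2·tan(α/2)).
With d = 26.8198 mm and α/2 = 1.75°, tan(α/2) ≈ 0.03055, so f ≈ 26.8198 / 0.06111 ≈ 438.9091 mm.

438.9 mm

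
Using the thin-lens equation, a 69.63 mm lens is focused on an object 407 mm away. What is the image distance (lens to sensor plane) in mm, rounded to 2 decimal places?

1/dᵢ = 1/f − 1/dₒ = 1/69.63 − 1/407 = 0.0119046 mm⁻¹.
dᵢ = 1/0.0119046 ≈ 84.0010 mm.

84.00 mm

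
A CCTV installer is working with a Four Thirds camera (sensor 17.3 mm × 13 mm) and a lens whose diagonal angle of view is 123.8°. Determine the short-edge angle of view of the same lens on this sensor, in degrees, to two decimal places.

96.74°

Sensor diagonal = √(17.3² + 13²) = √468.2900 ≈ 21.6400 mm.
From the diagonal AOV: f = 21.6400 / (2·tan(61.9°)) = 21.6400 / 3.74567 ≈ 5.7773 mm.
Short-edge AOV = 2·arctan(13 / (2 × 5.7773)) = 2·arctan(1.12508) ≈ 96.7372°.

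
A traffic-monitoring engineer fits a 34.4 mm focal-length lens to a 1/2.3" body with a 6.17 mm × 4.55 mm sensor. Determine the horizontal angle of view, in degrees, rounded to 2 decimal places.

Angle of view α = 2·arctan(w/2f) with w = 6.17 mm and f = 34.4 mm.
w/2f = 0.08968; arctan(0.08968) ≈ 5.1246°, so α ≈ 10.2492°.

10.25°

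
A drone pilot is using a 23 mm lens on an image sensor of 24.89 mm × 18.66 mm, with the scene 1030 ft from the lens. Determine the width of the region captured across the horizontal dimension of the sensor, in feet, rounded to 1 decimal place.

1114.6 ft

dₒ: 1030 ft × 304.8 mm/ft = 313943.99 mm.
Similar triangles through the lens centre give W/dₒ = w/dᵢ; with 1/f = 1/dₒ + 1/dᵢ this gives W = w·(dₒ − f)/f.
W = 24.89 mm × (313944 − 23) / 23 = 24.89 × 13648.7387 ≈ 339717.106 mm = 339717.106/304.8 ft = 1114.56 ft.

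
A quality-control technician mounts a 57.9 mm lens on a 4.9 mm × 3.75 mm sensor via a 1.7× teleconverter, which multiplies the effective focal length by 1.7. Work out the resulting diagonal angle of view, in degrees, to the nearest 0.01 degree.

3.59°

Effective focal length f = 57.9 × 1.7 = 98.43 mm.
Sensor diagonal = √(4.9² + 3.75²) = √38.0725 ≈ 6.1703 mm.
α = 2·arctan(6.170 / (2 × 98.43)) = 2·arctan(0.03134) ≈ 3.5905°.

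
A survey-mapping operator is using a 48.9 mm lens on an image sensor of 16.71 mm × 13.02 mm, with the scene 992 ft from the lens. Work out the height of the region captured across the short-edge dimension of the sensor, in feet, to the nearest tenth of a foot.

dₒ: 992 ft × 304.8 mm/ft = 302361.59 mm.
Similar triangles through the lens centre give W/dₒ = h/dᵢ; with 1/f = 1/dₒ + 1/dᵢ this gives W = h·(dₒ − f)/f.
W = 13.02 mm × (302362 − 48.9) / 48.9 = 13.02 × 6182.2636 ≈ 80493.072 mm = 80493.072/304.8 ft = 264.085 ft.

264.1 ft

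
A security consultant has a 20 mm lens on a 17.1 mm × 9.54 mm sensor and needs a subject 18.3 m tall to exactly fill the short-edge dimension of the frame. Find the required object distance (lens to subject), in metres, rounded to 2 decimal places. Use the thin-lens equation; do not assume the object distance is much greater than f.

W: 18.3 m = 18300 mm.
Magnification m = h/W = dᵢ/dₒ; combined with 1/f = 1/dₒ + 1/dᵢ this gives dₒ = f·(1 + W/h).
dₒ = 20 mm × (1 + 18300/9.54) = 20 × 1919.2390 ≈ 38384.780 mm = 38.3848 m.

38.38 m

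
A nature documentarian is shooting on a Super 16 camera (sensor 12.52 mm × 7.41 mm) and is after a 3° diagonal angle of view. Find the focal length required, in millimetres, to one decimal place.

277.8 mm

Sensor diagonal = √(12.52² + 7.41²) = √211.6585 ≈ 14.5485 mm.
From α = 2·arctan(d/2f) we get f = d / (2·tan(α/2)).
With d = 14.5485 mm and α/2 = 1.5°, tan(α/2) ≈ 0.02619, so f ≈ 14.5485 / 0.05237 ≈ 277.7922 mm.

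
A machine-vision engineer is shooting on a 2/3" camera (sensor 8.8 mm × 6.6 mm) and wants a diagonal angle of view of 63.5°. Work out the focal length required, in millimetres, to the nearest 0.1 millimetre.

Sensor diagonal = √(8.8² + 6.6²) = √121.0000 ≈ 11.0000 mm.
From α = 2·arctan(d/2f) we get f = d / (2·tan(α/2)).
With d = 11.0000 mm and α/2 = 31.75°, tan(α/2) ≈ 0.61882, so f ≈ 11.0000 / 1.23764 ≈ 8.8879 mm.

8.9 mm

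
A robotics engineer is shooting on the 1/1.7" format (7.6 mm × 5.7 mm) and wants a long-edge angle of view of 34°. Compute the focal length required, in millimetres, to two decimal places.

From α = 2·arctan(w/2f) we get f = w / (2·tan(α/2)).
With w = 7.6 mm and α/2 = 17°, tan(α/2) ≈ 0.30573, so f ≈ 7.6 / 0.61146 ≈ 12.4292 mm.

12.43 mm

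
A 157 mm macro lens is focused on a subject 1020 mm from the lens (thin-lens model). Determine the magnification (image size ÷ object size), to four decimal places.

0.1819×

Thin lens: 1/f = 1/dₒ + 1/dᵢ → 1/dᵢ = 1/157 − 1/1020 = 0.0053890 mm⁻¹, so dᵢ ≈ 185.5620 mm.
Magnification m = dᵢ/dₒ = 185.5620/1020 ≈ 0.18192.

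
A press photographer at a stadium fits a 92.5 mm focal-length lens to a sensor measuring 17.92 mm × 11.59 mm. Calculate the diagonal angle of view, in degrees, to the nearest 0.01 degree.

Sensor diagonal = √(17.92² + 11.59²) = √455.4545 ≈ 21.3414 mm.
Angle of view α = 2·arctan(d/2f) with d = 21.3414 mm and f = 92.5 mm.
d/2f = 0.11536; arctan(0.11536) ≈ 6.5805°, so α ≈ 13.1610°.

13.16°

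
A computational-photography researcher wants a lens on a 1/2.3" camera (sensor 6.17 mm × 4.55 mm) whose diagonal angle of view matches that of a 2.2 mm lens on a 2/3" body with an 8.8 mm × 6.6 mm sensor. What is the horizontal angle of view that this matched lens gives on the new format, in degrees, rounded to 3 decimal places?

Sensor diagonal = √(8.8² + 6.6²) = √121.0000 ≈ 11.0000 mm.
Sensor diagonal = √(6.17² + 4.55²) = √58.7714 ≈ 7.6663 mm.
Equal diagonal AOV ⇒ f₂ = f₁ · 7.6663/11.0000 = 2.2 × 0.69693 ≈ 1.5333 mm.
Horizontal AOV on the new format = 2·arctan(6.17 / (2 × 1.5333)) = 2·arctan(2.01207) ≈ 127.1451°.

127.145°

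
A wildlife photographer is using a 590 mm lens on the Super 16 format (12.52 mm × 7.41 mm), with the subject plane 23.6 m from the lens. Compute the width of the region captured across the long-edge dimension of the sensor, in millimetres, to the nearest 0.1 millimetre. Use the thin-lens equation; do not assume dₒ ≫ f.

dₒ: 23.6 m = 23600 mm.
Similar triangles through the lens centre give W/dₒ = w/dᵢ; with 1/f = 1/dₒ + 1/dᵢ this gives W = w·(dₒ − f)/f.
W = 12.52 mm × (23600 − 590) / 590 = 12.52 × 39.0000 ≈ 488.280 mm.

488.3 mm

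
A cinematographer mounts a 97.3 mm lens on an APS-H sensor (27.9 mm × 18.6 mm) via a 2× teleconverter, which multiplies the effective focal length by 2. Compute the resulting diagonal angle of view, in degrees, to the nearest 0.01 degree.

Effective focal length f = 97.3 × 2 = 194.6 mm.
Sensor diagonal = √(27.9² + 18.6²) = √1124.3700 ≈ 33.5316 mm.
α = 2·arctan(33.532 / (2 × 194.6)) = 2·arctan(0.08616) ≈ 9.8483°.

9.85°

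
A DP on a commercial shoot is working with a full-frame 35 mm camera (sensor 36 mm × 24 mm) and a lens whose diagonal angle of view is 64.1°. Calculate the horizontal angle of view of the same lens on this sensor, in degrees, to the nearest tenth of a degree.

Sensor diagonal = √(36² + 24²) = √1872.0000 ≈ 43.2666 mm.
From the diagonal AOV: f = 43.2666 / (2·tan(32.05°)) = 43.2666 / 1.25217 ≈ 34.5534 mm.
Horizontal AOV = 2·arctan(36 / (2 × 34.5534)) = 2·arctan(0.52093) ≈ 55.0330°.

55.0°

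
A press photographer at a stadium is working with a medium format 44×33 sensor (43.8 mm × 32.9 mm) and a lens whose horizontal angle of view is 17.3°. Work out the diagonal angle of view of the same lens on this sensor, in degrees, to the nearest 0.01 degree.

From the horizontal AOV: f = 43.8 / (2·tan(8.65°)) = 43.8 / 0.30426 ≈ 143.9572 mm.
Sensor diagonal = √(43.8² + 32.9²) = √3000.8500 ≈ 54.7800 mm.
Diagonal AOV = 2·arctan(54.7800 / (2 × 143.9572)) = 2·arctan(0.19026) ≈ 21.5452°.

21.55°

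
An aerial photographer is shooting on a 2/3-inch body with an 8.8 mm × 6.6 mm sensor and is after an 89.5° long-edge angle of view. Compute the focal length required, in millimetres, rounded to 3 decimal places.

From α = 2·arctan(w/2f) we get f = w / (2·tan(α/2)).
With w = 8.8 mm and α/2 = 44.75°, tan(α/2) ≈ 0.99131, so f ≈ 8.8 / 1.98262 ≈ 4.4386 mm.

4.439 mm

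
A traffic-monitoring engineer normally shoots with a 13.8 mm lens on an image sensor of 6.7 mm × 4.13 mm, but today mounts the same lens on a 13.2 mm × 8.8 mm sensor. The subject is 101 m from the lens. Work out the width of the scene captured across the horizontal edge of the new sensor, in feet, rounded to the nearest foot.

The focal length stays 13.8 mm; the relevant sensor dimension is now w = 13.2 mm. Object distance dₒ = 101 m = 101000 mm.
Thin-lens field width W = w·(dₒ − f)/f = 13.2 × (101000 − 13.8)/13.8 ≈ 96595.496 mm = 96595.496/304.8 ft = 316.914 ft.

317 ft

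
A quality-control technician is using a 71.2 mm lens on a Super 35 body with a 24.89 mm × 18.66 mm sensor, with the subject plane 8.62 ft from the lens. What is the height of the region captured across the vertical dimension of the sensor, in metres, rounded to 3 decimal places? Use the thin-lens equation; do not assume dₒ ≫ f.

dₒ: 8.62 ft × 304.8 mm/ft = 2627.38 mm.
Similar triangles through the lens centre give W/dₒ = h/dᵢ; with 1/f = 1/dₒ + 1/dᵢ this gives W = h·(dₒ − f)/f.
W = 18.66 mm × (2627.38 − 71.2) / 71.2 = 18.66 × 35.9013 ≈ 669.919 mm = 0.669919 m.

0.670 m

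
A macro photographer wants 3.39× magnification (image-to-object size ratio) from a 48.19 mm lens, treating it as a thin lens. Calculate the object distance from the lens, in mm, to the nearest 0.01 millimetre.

With m = dᵢ/dₒ and 1/f = 1/dₒ + 1/dᵢ, substituting dᵢ = m·dₒ gives 1/f = (1 + 1/m)/dₒ, hence dₒ = f·(1 + 1/m).
dₒ = 48.19 × (1 + 1/3.39) = 48.19 × 1.29499 ≈ 62.405 mm.

62.41 mm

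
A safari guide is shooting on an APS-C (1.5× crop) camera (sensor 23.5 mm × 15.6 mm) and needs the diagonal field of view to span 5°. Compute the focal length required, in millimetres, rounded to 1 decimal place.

323.0 mm

Sensor diagonal = √(23.5² + 15.6²) = √795.6100 ≈ 28.2066 mm.
From α = 2·arctan(d/2f) we get f = d / (2·tan(α/2)).
With d = 28.2066 mm and α/2 = 2.5°, tan(α/2) ≈ 0.04366, so f ≈ 28.2066 / 0.08732 ≈ 323.0182 mm.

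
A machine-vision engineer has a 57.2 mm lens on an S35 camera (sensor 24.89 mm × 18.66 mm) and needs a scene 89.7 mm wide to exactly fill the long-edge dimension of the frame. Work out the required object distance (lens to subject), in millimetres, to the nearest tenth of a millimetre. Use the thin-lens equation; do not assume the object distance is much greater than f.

Magnification m = w/W = dᵢ/dₒ; combined with 1/f = 1/dₒ + 1/dᵢ this gives dₒ = f·(1 + W/w).
dₒ = 57.2 mm × (1 + 89.7/24.89) = 57.2 × 4.6039 ≈ 263.341 mm.

263.3 mm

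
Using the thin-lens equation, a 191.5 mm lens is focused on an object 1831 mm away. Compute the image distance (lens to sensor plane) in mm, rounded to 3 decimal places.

213.868 mm

1/dᵢ = 1/f − 1/dₒ = 1/191.5 − 1/1831 = 0.0046758 mm⁻¹.
dᵢ = 1/0.0046758 ≈ 213.8679 mm.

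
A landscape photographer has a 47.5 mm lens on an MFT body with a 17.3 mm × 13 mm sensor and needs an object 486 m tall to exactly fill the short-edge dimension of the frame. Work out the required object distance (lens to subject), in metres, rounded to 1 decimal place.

W: 486 m = 486000 mm.
Magnification m = h/W = dᵢ/dₒ; combined with 1/f = 1/dₒ + 1/dᵢ this gives dₒ = f·(1 + W/h).
dₒ = 47.5 mm × (1 + 486000/13) = 47.5 × 37385.6154 ≈ 1775816.731 mm = 1775.82 m.

1775.8 m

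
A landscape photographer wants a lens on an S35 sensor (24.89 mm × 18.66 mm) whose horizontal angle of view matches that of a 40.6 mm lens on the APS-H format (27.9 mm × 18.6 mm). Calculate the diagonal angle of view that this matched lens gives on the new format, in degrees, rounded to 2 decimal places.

46.48°

Equal horizontal AOV ⇒ f₂ = f₁ · 24.89/27.9 = 40.6 × 0.89211 ≈ 36.2199 mm.
Sensor diagonal = √(24.89² + 18.66²) = √967.7077 ≈ 31.1080 mm.
Diagonal AOV on the new format = 2·arctan(31.1080 / (2 × 36.2199)) = 2·arctan(0.42943) ≈ 46.4806°.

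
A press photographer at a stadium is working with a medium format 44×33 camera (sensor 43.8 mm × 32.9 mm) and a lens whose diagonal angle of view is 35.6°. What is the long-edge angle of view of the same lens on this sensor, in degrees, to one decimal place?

28.8°

Sensor diagonal = √(43.8² + 32.9²) = √3000.8500 ≈ 54.7800 mm.
From the diagonal AOV: f = 54.7800 / (2·tan(17.8°)) = 54.7800 / 0.64213 ≈ 85.3099 mm.
Long-edge AOV = 2·arctan(43.8 / (2 × 85.3099)) = 2·arctan(0.25671) ≈ 28.7951°.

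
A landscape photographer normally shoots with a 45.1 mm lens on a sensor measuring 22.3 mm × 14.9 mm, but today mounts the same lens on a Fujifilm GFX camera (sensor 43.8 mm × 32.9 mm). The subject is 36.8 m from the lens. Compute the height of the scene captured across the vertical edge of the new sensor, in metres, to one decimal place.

The focal length stays 45.1 mm; the relevant sensor dimension is now h = 32.9 mm. Object distance dₒ = 36.8 m = 36800 mm.
Thin-lens field height W = h·(dₒ − f)/f = 32.9 × (36800 − 45.1)/45.1 ≈ 26812.333 mm = 26.8123 m.

26.8 m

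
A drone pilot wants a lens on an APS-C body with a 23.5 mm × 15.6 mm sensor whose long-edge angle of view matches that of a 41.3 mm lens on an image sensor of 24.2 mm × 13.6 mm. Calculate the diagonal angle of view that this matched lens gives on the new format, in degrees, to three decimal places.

38.749°

Equal long-edge AOV ⇒ f₂ = f₁ · 23.5/24.2 = 41.3 × 0.97107 ≈ 40.1054 mm.
Sensor diagonal = √(23.5² + 15.6²) = √795.6100 ≈ 28.2066 mm.
Diagonal AOV on the new format = 2·arctan(28.2066 / (2 × 40.1054)) = 2·arctan(0.35166) ≈ 38.7490°.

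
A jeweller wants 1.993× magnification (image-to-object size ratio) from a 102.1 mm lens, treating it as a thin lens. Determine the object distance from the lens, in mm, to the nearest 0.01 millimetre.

With m = dᵢ/dₒ and 1/f = 1/dₒ + 1/dᵢ, substituting dᵢ = m·dₒ gives 1/f = (1 + 1/m)/dₒ, hence dₒ = f·(1 + 1/m).
dₒ = 102.1 × (1 + 1/1.993) = 102.1 × 1.50176 ≈ 153.329 mm.

153.33 mm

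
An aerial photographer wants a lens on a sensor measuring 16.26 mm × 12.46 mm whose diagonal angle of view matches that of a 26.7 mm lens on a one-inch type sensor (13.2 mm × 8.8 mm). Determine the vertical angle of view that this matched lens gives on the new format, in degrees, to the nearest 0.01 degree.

20.49°

Sensor diagonal = √(13.2² + 8.8²) = √251.6800 ≈ 15.8644 mm.
Sensor diagonal = √(16.26² + 12.46²) = √419.6392 ≈ 20.4851 mm.
Equal diagonal AOV ⇒ f₂ = f₁ · 20.4851/15.8644 = 26.7 × 1.29126 ≈ 34.4766 mm.
Vertical AOV on the new format = 2·arctan(12.46 / (2 × 34.4766)) = 2·arctan(0.18070) ≈ 20.4859°.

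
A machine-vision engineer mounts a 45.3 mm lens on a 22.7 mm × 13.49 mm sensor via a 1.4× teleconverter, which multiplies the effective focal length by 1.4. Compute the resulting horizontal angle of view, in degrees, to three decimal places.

Effective focal length f = 45.3 × 1.4 = 63.42 mm.
α = 2·arctan(22.7 / (2 × 63.42)) = 2·arctan(0.17897) ≈ 20.2931°.

20.293°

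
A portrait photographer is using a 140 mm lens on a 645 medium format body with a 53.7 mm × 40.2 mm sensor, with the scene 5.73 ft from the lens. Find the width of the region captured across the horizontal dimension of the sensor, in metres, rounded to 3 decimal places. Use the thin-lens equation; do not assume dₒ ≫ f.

0.616 m

dₒ: 5.73 ft × 304.8 mm/ft = 1746.50 mm.
Similar triangles through the lens centre give W/dₒ = w/dᵢ; with 1/f = 1/dₒ + 1/dᵢ this gives W = w·(dₒ − f)/f.
W = 53.7 mm × (1746.5 − 140) / 140 = 53.7 × 11.4750 ≈ 616.209 mm = 0.616209 m.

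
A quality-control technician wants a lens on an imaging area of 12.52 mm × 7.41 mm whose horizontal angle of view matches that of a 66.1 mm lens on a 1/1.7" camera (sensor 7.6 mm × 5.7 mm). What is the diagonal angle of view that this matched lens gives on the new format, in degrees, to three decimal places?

Equal horizontal AOV ⇒ f₂ = f₁ · 12.52/7.6 = 66.1 × 1.64737 ≈ 108.8911 mm.
Sensor diagonal = √(12.52² + 7.41²) = √211.6585 ≈ 14.5485 mm.
Diagonal AOV on the new format = 2·arctan(14.5485 / (2 × 108.8911)) = 2·arctan(0.06680) ≈ 7.6437°.

7.644°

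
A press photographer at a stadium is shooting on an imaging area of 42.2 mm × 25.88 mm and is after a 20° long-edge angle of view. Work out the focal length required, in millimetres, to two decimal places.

From α = 2·arctan(w/2f) we get f = w / (2·tan(α/2)).
With w = 42.2 mm and α/2 = 10°, tan(α/2) ≈ 0.17633, so f ≈ 42.2 / 0.35265 ≈ 119.6640 mm.

119.66 mm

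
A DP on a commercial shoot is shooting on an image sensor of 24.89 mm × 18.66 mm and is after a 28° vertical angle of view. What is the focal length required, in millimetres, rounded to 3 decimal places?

From α = 2·arctan(h/2f) we get f = h / (2·tan(α/2)).
With h = 18.66 mm and α/2 = 14°, tan(α/2) ≈ 0.24933, so f ≈ 18.66 / 0.49866 ≈ 37.4206 mm.

37.421 mm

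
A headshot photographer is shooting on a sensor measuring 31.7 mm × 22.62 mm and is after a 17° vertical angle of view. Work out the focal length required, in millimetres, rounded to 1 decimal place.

From α = 2·arctan(h/2f) we get f = h / (2·tan(α/2)).
With h = 22.62 mm and α/2 = 8.5°, tan(α/2) ≈ 0.14945, so f ≈ 22.62 / 0.29890 ≈ 75.6770 mm.

75.7 mm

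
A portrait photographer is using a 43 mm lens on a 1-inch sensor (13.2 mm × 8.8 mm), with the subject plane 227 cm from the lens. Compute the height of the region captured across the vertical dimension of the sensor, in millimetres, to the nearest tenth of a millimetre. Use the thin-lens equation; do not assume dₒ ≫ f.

455.8 mm

dₒ: 227 cm = 2270 mm.
Similar triangles through the lens centre give W/dₒ = h/dᵢ; with 1/f = 1/dₒ + 1/dᵢ this gives W = h·(dₒ − f)/f.
W = 8.8 mm × (2270 − 43) / 43 = 8.8 × 51.7907 ≈ 455.758 mm.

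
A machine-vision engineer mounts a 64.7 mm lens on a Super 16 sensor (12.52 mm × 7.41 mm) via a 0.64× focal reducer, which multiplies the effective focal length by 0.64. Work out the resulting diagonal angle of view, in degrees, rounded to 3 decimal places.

19.927°

Effective focal length f = 64.7 × 0.64 = 41.408 mm.
Sensor diagonal = √(12.52² + 7.41²) = √211.6585 ≈ 14.5485 mm.
α = 2·arctan(14.548 / (2 × 41.408)) = 2·arctan(0.17567) ≈ 19.9272°.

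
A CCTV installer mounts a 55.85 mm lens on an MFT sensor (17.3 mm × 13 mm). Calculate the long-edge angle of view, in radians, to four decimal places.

Angle of view α = 2·arctan(w/2f) with w = 17.3 mm and f = 55.85 mm.
w/2f = 0.15488; arctan(0.15488) ≈ 0.1537 rad, so α ≈ 0.3073 rad.

0.3073 rad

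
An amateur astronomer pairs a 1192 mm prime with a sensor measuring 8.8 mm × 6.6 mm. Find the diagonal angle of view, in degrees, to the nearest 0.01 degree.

Sensor diagonal = √(8.8² + 6.6²) = √121.0000 ≈ 11.0000 mm.
Angle of view α = 2·arctan(d/2f) with d = 11.0000 mm and f = 1192 mm.
d/2f = 0.00461; arctan(0.00461) ≈ 0.2644°, so α ≈ 0.5287°.

0.53°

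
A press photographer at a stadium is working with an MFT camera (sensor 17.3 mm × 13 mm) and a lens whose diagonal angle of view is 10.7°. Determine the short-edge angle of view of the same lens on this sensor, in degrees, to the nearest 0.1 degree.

6.4°

Sensor diagonal = √(17.3² + 13²) = √468.2900 ≈ 21.6400 mm.
From the diagonal AOV: f = 21.6400 / (2·tan(5.35°)) = 21.6400 / 0.18729 ≈ 115.5398 mm.
Short-edge AOV = 2·arctan(13 / (2 × 115.5398)) = 2·arctan(0.05626) ≈ 6.4399°.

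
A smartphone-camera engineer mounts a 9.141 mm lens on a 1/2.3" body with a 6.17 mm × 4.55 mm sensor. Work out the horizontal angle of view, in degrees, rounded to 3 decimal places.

37.298°

Angle of view α = 2·arctan(w/2f) with w = 6.17 mm and f = 9.141 mm.
w/2f = 0.33749; arctan(0.33749) ≈ 18.6490°, so α ≈ 37.2981°.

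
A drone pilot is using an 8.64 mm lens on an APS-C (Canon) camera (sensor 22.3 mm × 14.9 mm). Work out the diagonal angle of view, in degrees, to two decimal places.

Sensor diagonal = √(22.3² + 14.9²) = √719.3000 ≈ 26.8198 mm.
Angle of view α = 2·arctan(d/2f) with d = 26.8198 mm and f = 8.64 mm.
d/2f = 1.55207; arctan(1.55207) ≈ 57.2063°, so α ≈ 114.4126°.

114.41°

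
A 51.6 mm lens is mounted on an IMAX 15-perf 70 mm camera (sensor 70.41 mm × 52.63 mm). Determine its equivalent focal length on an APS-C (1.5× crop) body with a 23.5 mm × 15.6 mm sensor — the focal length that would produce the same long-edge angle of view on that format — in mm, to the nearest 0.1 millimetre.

17.2 mm

Equal angle of view means equal width/f ratio, so f₂ = f₁ · (width₂/width₁) = 51.6 × 23.5/70.41.
f₂ = 51.6 × 0.33376 ≈ 17.222 mm.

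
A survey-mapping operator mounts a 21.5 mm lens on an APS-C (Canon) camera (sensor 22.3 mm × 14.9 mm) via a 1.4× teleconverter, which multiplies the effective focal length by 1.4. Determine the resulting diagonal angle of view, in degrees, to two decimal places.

48.03°

Effective focal length f = 21.5 × 1.4 = 30.1 mm.
Sensor diagonal = √(22.3² + 14.9²) = √719.3000 ≈ 26.8198 mm.
α = 2·arctan(26.820 / (2 × 30.1)) = 2·arctan(0.44551) ≈ 48.0270°.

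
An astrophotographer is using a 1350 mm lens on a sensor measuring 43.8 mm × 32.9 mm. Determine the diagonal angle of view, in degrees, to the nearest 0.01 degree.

2.32°

Sensor diagonal = √(43.8² + 32.9²) = √3000.8500 ≈ 54.7800 mm.
Angle of view α = 2·arctan(d/2f) with d = 54.7800 mm and f = 1350 mm.
d/2f = 0.02029; arctan(0.02029) ≈ 1.1623°, so α ≈ 2.3246°.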